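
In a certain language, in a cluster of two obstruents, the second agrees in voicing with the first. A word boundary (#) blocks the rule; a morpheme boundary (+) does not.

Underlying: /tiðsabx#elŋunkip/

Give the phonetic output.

[tiðzabɣ#elŋunkip]

/s/ after /ð/ (voiced) → [z]
/x/ after /b/ (voiced) → [ɣ]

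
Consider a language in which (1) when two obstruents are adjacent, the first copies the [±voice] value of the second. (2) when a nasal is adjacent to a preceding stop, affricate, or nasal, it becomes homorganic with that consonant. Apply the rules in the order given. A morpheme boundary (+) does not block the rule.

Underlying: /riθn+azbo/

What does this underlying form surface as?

[riθn+azbo]

Rule 1: no segment meets the rule's conditions; no change.
After rule 1: riθn+azbo
Rule 2: no segment meets the rule's conditions; no change.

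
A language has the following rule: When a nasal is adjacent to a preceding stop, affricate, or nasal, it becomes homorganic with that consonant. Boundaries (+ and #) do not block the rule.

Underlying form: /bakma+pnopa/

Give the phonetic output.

/m/ after /k/ (velar) → [ŋ]
/n/ after /p/ (labial) → [m]

[bakŋa+pmopa]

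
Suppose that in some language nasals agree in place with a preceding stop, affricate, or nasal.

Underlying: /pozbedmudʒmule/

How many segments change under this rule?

2

/m/ after /d/ (alveolar) → [n]
/m/ after /dʒ/ (palatal) → [ɲ]
2 segments change.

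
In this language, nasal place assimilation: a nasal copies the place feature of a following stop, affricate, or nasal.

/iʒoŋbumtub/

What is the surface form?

[iʒombuntub]

/ŋ/ before /b/ (labial) → [m]
/m/ before /t/ (alveolar) → [n]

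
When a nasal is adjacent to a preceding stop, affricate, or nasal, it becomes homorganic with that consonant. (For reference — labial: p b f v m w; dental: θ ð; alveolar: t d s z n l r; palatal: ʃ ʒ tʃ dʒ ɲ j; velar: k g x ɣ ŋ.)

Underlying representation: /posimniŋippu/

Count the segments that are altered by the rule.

/n/ after /m/ (labial) → [m]
1 segment changes.

1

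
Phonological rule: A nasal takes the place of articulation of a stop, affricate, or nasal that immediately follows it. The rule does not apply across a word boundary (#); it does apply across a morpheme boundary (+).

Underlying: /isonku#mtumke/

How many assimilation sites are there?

/n/ before /k/ (velar) → [ŋ]
/m/ before /t/ (alveolar) → [n]
/m/ before /k/ (velar) → [ŋ]
3 segments change.

3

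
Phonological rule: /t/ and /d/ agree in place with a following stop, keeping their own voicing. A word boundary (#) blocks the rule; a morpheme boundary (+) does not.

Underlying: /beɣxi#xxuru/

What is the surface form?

no segment meets the rule's conditions; no change.

[beɣxi#xxuru]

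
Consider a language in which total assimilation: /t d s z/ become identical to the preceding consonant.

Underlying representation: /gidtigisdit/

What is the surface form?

[giddigissit]

/t/ after /d/ → [d] (total assimilation)
/d/ after /s/ → [s] (total assimilation)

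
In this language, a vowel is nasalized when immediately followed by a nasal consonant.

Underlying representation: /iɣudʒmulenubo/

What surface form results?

/e/ before nasal /n/ → [ẽ]

[iɣudʒmulẽnubo]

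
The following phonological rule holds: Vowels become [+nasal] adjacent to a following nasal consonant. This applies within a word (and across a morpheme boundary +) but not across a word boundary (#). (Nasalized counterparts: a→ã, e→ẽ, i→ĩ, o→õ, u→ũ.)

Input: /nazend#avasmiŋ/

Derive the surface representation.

/e/ before nasal /n/ → [ẽ]
/i/ before nasal /ŋ/ → [ĩ]

[nazẽnd#avasmĩŋ]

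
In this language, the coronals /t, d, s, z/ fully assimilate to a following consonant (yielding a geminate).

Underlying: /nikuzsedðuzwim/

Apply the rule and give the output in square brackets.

/z/ before /s/ → [s] (total assimilation)
/d/ before /ð/ → [ð] (total assimilation)
/z/ before /w/ → [w] (total assimilation)

[nikusseððuwwim]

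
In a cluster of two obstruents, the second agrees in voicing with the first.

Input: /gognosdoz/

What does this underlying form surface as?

/d/ after /s/ (voiceless) → [t]

[gognostoz]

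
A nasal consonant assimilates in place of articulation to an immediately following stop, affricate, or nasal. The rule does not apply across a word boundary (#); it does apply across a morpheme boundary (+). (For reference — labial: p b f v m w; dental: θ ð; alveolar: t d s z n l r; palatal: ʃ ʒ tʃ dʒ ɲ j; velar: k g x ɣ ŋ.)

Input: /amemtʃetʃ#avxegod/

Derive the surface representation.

[ameɲtʃetʃ#avxegod]

/m/ before /tʃ/ (palatal) → [ɲ]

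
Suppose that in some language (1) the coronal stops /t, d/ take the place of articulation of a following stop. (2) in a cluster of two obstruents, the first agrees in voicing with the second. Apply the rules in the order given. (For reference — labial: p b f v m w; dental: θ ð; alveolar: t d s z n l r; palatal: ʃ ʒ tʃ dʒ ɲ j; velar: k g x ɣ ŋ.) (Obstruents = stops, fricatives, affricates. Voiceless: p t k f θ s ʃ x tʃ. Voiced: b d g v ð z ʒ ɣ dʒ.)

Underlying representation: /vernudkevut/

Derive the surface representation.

[vernukkevut]

Rule 1: /d/ before /k/ (velar) → [g]
After rule 1: vernugkevut
Rule 2: /g/ before /k/ (voiceless) → [k]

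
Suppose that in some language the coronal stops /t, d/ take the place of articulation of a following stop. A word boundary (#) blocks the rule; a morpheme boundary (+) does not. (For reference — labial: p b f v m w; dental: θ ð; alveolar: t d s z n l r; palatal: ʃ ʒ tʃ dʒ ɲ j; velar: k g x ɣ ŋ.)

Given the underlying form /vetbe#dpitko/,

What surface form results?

[vepbe#bpikko]

/t/ before /b/ (labial) → [p]
/d/ before /p/ (labial) → [b]
/t/ before /k/ (velar) → [k]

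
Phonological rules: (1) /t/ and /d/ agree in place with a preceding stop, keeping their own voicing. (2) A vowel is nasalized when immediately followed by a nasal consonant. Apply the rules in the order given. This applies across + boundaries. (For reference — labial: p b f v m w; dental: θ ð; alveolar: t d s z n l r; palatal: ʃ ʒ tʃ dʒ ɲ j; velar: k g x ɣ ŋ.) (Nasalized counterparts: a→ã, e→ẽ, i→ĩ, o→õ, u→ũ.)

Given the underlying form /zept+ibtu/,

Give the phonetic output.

Rule 1: /t/ after /p/ (labial) → [p]
Rule 1: /t/ after /b/ (labial) → [p]
After rule 1: zepp+ibpu
Rule 2: no segment meets the rule's conditions; no change.

[zepp+ibpu]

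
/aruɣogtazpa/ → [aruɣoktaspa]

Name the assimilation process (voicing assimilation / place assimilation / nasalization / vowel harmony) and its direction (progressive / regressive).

/g/→[k] /z/→[s].
Each target copies a feature from the following segment, so the direction is regressive.

voicing assimilation, regressive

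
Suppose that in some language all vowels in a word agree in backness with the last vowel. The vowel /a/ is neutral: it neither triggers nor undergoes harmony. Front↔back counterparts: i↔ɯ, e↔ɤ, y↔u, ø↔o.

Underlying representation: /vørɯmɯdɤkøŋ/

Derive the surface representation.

/ɯ/ harmonizes with /ø/ ([-back]) → [i]
/ɯ/ harmonizes with /ø/ ([-back]) → [i]
/ɤ/ harmonizes with /ø/ ([-back]) → [e]

[vørimidekøŋ]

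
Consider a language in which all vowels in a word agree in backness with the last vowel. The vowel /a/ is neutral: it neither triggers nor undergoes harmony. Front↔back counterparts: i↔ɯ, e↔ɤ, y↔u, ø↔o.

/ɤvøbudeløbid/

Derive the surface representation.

[evøbydeløbid]

/ɤ/ harmonizes with /i/ ([-back]) → [e]
/u/ harmonizes with /i/ ([-back]) → [y]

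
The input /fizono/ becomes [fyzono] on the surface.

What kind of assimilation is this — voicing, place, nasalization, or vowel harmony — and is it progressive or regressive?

/i/→[y].
Vowels agree with the last vowel, so the harmony is regressive.

vowel harmony, regressive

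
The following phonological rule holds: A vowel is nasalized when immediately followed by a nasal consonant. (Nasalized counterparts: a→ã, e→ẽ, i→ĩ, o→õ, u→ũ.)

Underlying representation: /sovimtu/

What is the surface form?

/i/ before nasal /m/ → [ĩ]

[sovĩmtu]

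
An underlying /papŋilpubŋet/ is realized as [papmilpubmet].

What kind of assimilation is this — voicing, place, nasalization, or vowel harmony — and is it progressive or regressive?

place assimilation, progressive

/ŋ/→[m] /ŋ/→[m].
Each target copies a feature from the preceding segment, so the direction is progressive.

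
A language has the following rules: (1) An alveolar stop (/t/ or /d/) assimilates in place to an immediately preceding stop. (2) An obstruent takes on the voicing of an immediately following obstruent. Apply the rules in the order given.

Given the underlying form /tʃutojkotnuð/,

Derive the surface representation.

[tʃutojkotnuð]

Rule 1: no segment meets the rule's conditions; no change.
After rule 1: tʃutojkotnuð
Rule 2: no segment meets the rule's conditions; no change.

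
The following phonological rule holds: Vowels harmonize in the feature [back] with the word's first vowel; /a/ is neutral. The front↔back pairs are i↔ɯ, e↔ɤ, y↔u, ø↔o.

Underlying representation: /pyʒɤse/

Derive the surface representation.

/ɤ/ harmonizes with /y/ ([-back]) → [e]

[pyʒese]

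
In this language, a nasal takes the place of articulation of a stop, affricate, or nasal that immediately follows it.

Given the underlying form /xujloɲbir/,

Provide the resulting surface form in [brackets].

[xujlombir]

/ɲ/ before /b/ (labial) → [m]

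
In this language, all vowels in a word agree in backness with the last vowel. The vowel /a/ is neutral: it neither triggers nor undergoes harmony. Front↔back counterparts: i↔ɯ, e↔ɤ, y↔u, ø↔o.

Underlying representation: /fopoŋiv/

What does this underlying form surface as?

[føpøŋiv]

/o/ harmonizes with /i/ ([-back]) → [ø]
/o/ harmonizes with /i/ ([-back]) → [ø]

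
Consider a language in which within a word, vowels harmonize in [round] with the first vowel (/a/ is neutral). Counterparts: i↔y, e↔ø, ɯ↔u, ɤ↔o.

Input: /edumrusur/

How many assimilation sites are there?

3

/u/ harmonizes with /e/ ([-round]) → [ɯ]
/u/ harmonizes with /e/ ([-round]) → [ɯ]
/u/ harmonizes with /e/ ([-round]) → [ɯ]
3 segments change.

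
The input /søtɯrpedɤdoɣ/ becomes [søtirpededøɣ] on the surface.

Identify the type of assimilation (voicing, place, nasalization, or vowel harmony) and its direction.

vowel harmony, progressive

/ɯ/→[i] /ɤ/→[e] /o/→[ø].
Vowels agree with the first vowel, so the harmony is progressive.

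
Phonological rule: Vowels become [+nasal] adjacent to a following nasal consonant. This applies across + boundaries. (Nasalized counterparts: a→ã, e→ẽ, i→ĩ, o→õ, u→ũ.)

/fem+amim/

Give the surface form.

[fẽm+ãmĩm]

/e/ before nasal /m/ → [ẽ]
/a/ before nasal /m/ → [ã]
/i/ before nasal /m/ → [ĩ]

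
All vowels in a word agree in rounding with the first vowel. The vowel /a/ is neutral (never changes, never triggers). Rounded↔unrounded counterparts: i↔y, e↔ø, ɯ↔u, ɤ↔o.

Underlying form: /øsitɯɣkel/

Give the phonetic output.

[øsytuɣkøl]

/i/ harmonizes with /ø/ ([+round]) → [y]
/ɯ/ harmonizes with /ø/ ([+round]) → [u]
/e/ harmonizes with /ø/ ([+round]) → [ø]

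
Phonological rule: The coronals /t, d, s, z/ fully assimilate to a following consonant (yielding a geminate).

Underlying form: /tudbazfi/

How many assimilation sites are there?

2

/d/ before /b/ → [b] (total assimilation)
/z/ before /f/ → [f] (total assimilation)
2 segments change.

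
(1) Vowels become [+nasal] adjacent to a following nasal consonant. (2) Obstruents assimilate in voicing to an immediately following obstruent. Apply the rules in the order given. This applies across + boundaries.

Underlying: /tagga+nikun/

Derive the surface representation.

Rule 1: /a/ before nasal /n/ → [ã]
Rule 1: /u/ before nasal /n/ → [ũ]
After rule 1: taggã+nikũn
Rule 2: no segment meets the rule's conditions; no change.

[taggã+nikũn]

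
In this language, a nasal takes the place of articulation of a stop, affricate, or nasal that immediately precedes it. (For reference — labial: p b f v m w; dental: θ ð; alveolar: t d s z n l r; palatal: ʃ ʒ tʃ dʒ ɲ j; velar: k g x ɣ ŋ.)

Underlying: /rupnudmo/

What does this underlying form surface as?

/n/ after /p/ (labial) → [m]
/m/ after /d/ (alveolar) → [n]

[rupmudno]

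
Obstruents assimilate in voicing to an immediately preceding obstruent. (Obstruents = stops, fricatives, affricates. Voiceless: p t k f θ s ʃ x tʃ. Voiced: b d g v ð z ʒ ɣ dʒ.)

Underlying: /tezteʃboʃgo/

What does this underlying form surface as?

[tezdeʃpoʃko]

/t/ after /z/ (voiced) → [d]
/b/ after /ʃ/ (voiceless) → [p]
/g/ after /ʃ/ (voiceless) → [k]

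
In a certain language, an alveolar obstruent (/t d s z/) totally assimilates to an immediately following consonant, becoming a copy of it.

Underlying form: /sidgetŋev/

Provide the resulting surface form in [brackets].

[siggeŋŋev]

/d/ before /g/ → [g] (total assimilation)
/t/ before /ŋ/ → [ŋ] (total assimilation)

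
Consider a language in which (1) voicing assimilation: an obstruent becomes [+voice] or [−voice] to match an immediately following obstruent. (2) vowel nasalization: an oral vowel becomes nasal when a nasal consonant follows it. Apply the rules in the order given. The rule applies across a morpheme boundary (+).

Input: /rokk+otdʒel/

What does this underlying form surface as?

Rule 1: /t/ before /dʒ/ (voiced) → [d]
After rule 1: rokk+oddʒel
Rule 2: no segment meets the rule's conditions; no change.

[rokk+oddʒel]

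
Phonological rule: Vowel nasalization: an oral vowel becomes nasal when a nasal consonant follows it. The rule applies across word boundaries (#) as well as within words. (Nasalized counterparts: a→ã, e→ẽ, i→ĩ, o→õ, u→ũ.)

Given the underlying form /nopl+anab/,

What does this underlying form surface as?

/a/ before nasal /n/ → [ã]

[nopl+ãnab]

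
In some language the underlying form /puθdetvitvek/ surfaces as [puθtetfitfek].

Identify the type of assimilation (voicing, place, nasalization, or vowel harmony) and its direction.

/d/→[t] /v/→[f] /v/→[f].
Each target copies a feature from the preceding segment, so the direction is progressive.

voicing assimilation, progressive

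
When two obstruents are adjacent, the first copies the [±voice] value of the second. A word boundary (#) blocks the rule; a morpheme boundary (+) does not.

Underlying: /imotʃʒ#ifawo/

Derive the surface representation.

[imodʒʒ#ifawo]

/tʃ/ before /ʒ/ (voiced) → [dʒ]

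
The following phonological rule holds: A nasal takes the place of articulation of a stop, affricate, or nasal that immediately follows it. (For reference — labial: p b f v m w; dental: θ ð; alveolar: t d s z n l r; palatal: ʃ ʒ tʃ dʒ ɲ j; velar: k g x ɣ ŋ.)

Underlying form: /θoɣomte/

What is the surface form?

[θoɣonte]

/m/ before /t/ (alveolar) → [n]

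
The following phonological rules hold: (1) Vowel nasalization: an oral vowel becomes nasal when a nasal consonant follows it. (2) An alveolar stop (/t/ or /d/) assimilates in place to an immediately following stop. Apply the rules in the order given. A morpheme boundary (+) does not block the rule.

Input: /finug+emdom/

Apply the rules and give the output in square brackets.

[fĩnug+ẽmdõm]

Rule 1: /i/ before nasal /n/ → [ĩ]
Rule 1: /e/ before nasal /m/ → [ẽ]
Rule 1: /o/ before nasal /m/ → [õ]
After rule 1: fĩnug+ẽmdõm
Rule 2: no segment meets the rule's conditions; no change.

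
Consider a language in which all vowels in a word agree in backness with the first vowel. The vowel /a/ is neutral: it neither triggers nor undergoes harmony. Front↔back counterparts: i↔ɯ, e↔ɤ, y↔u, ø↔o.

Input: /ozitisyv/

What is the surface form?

/i/ harmonizes with /o/ ([+back]) → [ɯ]
/i/ harmonizes with /o/ ([+back]) → [ɯ]
/y/ harmonizes with /o/ ([+back]) → [u]

[ozɯtɯsuv]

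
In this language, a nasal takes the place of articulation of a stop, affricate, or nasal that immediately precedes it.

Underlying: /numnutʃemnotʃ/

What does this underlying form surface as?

/n/ after /m/ (labial) → [m]
/n/ after /m/ (labial) → [m]

[nummutʃemmotʃ]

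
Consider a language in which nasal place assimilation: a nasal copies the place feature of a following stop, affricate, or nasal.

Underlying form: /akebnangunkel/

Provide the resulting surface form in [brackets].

/n/ before /g/ (velar) → [ŋ]
/n/ before /k/ (velar) → [ŋ]

[akebnaŋguŋkel]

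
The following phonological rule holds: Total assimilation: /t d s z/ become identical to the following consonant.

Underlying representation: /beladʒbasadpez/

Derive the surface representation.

[beladʒbasappez]

/d/ before /p/ → [p] (total assimilation)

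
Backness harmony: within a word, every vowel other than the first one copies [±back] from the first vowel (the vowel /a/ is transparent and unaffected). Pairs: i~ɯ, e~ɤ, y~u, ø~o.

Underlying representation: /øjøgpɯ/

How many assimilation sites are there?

1

/ɯ/ harmonizes with /ø/ ([-back]) → [i]
1 segment changes.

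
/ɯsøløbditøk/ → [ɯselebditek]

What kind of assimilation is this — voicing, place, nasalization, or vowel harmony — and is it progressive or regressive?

vowel harmony, progressive

/ø/→[e] /ø/→[e] /ø/→[e].
Vowels agree with the first vowel, so the harmony is progressive.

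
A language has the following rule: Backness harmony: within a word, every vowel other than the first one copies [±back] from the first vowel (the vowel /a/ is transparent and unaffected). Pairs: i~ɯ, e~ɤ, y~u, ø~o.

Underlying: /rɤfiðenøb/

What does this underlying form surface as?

[rɤfɯðɤnob]

/i/ harmonizes with /ɤ/ ([+back]) → [ɯ]
/e/ harmonizes with /ɤ/ ([+back]) → [ɤ]
/ø/ harmonizes with /ɤ/ ([+back]) → [o]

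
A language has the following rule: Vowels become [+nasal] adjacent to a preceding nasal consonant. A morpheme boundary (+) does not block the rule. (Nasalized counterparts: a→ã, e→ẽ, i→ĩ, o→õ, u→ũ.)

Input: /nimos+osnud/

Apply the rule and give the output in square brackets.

/i/ after nasal /n/ → [ĩ]
/o/ after nasal /m/ → [õ]
/u/ after nasal /n/ → [ũ]

[nĩmõs+osnũd]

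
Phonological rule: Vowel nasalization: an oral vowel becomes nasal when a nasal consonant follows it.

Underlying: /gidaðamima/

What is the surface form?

[gidaðãmĩma]

/a/ before nasal /m/ → [ã]
/i/ before nasal /m/ → [ĩ]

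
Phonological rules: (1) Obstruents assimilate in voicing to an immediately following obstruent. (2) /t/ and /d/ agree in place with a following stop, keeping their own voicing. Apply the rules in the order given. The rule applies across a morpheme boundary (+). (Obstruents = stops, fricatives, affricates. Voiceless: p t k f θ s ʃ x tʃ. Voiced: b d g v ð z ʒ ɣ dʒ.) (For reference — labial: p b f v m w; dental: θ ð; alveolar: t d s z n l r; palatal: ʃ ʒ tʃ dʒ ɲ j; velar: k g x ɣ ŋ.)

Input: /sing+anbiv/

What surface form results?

Rule 1: no segment meets the rule's conditions; no change.
After rule 1: sing+anbiv
Rule 2: no segment meets the rule's conditions; no change.

[sing+anbiv]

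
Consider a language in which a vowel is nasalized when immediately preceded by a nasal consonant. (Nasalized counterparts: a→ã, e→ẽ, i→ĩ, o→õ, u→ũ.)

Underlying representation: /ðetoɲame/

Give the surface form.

/a/ after nasal /ɲ/ → [ã]
/e/ after nasal /m/ → [ẽ]

[ðetoɲãmẽ]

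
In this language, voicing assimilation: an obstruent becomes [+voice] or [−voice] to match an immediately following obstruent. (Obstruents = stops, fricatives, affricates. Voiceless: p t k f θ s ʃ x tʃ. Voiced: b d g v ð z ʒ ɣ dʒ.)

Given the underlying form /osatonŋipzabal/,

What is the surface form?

[osatonŋibzabal]

/p/ before /z/ (voiced) → [b]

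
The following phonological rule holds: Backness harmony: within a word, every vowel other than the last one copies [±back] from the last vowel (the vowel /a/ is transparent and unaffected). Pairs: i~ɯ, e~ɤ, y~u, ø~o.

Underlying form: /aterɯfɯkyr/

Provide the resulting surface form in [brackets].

/ɯ/ harmonizes with /y/ ([-back]) → [i]
/ɯ/ harmonizes with /y/ ([-back]) → [i]

[aterifikyr]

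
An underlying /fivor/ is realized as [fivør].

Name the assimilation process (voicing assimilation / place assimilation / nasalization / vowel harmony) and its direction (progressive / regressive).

vowel harmony, progressive

/o/→[ø].
Vowels agree with the first vowel, so the harmony is progressive.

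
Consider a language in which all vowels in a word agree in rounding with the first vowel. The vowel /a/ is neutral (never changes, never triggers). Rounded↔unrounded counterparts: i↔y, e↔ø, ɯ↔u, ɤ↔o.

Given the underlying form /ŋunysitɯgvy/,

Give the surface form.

[ŋunysytugvy]

/i/ harmonizes with /u/ ([+round]) → [y]
/ɯ/ harmonizes with /u/ ([+round]) → [u]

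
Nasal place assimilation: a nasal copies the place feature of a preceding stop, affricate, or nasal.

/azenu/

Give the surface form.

no segment meets the rule's conditions; no change.

[azenu]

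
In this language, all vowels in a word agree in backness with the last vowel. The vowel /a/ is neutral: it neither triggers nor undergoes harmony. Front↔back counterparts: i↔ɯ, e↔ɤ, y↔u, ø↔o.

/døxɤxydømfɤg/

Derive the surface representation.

[doxɤxudomfɤg]

/ø/ harmonizes with /ɤ/ ([+back]) → [o]
/y/ harmonizes with /ɤ/ ([+back]) → [u]
/ø/ harmonizes with /ɤ/ ([+back]) → [o]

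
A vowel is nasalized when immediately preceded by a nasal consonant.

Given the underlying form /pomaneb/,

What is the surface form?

[pomãnẽb]

/a/ after nasal /m/ → [ã]
/e/ after nasal /n/ → [ẽ]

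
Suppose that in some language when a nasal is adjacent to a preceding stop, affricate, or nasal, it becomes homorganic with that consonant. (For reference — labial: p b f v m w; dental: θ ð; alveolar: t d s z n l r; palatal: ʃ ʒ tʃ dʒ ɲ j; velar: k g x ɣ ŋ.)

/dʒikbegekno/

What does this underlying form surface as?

[dʒikbegekŋo]

/n/ after /k/ (velar) → [ŋ]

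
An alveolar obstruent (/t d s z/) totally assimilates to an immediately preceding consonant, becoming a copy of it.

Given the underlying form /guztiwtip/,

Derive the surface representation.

[guzziwwip]

/t/ after /z/ → [z] (total assimilation)
/t/ after /w/ → [w] (total assimilation)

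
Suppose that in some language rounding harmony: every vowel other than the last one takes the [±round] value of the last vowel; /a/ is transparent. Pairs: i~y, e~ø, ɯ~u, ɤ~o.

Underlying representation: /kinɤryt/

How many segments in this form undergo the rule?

2

/i/ harmonizes with /y/ ([+round]) → [y]
/ɤ/ harmonizes with /y/ ([+round]) → [o]
2 segments change.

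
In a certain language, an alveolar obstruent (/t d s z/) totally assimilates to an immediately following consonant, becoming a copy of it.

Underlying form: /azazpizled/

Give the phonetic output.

/z/ before /p/ → [p] (total assimilation)
/z/ before /l/ → [l] (total assimilation)

[azappilled]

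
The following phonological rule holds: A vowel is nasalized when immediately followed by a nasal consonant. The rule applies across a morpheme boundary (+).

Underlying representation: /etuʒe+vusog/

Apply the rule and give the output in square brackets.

[etuʒe+vusog]

no segment meets the rule's conditions; no change.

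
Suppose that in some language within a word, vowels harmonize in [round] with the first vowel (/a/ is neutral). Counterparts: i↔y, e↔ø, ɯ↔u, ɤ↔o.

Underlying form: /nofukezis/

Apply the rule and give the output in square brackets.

/e/ harmonizes with /o/ ([+round]) → [ø]
/i/ harmonizes with /o/ ([+round]) → [y]

[nofukøzys]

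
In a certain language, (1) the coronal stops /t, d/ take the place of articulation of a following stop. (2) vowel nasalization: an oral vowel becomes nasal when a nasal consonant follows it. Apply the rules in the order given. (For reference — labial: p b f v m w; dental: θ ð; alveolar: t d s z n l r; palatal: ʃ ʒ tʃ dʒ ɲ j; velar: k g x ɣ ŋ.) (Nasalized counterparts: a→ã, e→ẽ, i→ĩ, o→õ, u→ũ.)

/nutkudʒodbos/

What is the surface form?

[nukkudʒobbos]

Rule 1: /t/ before /k/ (velar) → [k]
Rule 1: /d/ before /b/ (labial) → [b]
After rule 1: nukkudʒobbos
Rule 2: no segment meets the rule's conditions; no change.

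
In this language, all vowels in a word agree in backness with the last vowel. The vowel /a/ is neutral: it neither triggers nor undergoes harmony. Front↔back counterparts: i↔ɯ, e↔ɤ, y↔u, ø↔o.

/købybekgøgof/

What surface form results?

[kobubɤkgogof]

/ø/ harmonizes with /o/ ([+back]) → [o]
/y/ harmonizes with /o/ ([+back]) → [u]
/e/ harmonizes with /o/ ([+back]) → [ɤ]
/ø/ harmonizes with /o/ ([+back]) → [o]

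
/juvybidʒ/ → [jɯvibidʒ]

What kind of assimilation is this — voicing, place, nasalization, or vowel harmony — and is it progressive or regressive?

/u/→[ɯ] /y/→[i].
Vowels agree with the last vowel, so the harmony is regressive.

vowel harmony, regressive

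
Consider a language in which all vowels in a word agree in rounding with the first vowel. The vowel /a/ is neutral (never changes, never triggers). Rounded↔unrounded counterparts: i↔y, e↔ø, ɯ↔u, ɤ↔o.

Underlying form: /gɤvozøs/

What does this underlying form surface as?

/o/ harmonizes with /ɤ/ ([-round]) → [ɤ]
/ø/ harmonizes with /ɤ/ ([-round]) → [e]

[gɤvɤzes]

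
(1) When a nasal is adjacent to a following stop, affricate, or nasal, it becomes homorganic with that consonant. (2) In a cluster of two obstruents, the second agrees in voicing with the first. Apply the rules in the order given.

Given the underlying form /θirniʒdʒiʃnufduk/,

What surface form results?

[θirniʒdʒiʃnuftuk]

Rule 1: no segment meets the rule's conditions; no change.
After rule 1: θirniʒdʒiʃnufduk
Rule 2: /d/ after /f/ (voiceless) → [t]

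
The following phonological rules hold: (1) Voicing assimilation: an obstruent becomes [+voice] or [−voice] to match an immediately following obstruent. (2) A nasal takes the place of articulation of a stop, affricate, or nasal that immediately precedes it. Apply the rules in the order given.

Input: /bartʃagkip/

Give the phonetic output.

Rule 1: /g/ before /k/ (voiceless) → [k]
After rule 1: bartʃakkip
Rule 2: no segment meets the rule's conditions; no change.

[bartʃakkip]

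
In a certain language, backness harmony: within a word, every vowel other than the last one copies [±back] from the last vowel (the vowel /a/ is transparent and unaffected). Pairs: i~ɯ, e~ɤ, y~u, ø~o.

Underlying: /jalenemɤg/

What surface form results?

[jalɤnɤmɤg]

/e/ harmonizes with /ɤ/ ([+back]) → [ɤ]
/e/ harmonizes with /ɤ/ ([+back]) → [ɤ]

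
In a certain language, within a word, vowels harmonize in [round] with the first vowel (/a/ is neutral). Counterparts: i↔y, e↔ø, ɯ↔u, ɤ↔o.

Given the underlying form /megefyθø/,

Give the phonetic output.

[megefiθe]

/y/ harmonizes with /e/ ([-round]) → [i]
/ø/ harmonizes with /e/ ([-round]) → [e]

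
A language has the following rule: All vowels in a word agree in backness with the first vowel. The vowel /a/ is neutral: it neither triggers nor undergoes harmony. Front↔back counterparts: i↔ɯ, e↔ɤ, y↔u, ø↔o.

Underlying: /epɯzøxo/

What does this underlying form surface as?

/ɯ/ harmonizes with /e/ ([-back]) → [i]
/o/ harmonizes with /e/ ([-back]) → [ø]

[epizøxø]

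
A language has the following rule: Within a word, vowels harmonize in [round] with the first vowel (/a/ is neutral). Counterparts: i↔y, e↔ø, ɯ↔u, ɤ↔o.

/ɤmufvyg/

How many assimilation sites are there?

2

/u/ harmonizes with /ɤ/ ([-round]) → [ɯ]
/y/ harmonizes with /ɤ/ ([-round]) → [i]
2 segments change.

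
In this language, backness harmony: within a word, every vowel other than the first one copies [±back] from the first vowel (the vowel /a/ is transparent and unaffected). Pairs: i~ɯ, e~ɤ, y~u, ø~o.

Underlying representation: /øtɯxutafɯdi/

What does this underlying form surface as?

[øtixytafidi]

/ɯ/ harmonizes with /ø/ ([-back]) → [i]
/u/ harmonizes with /ø/ ([-back]) → [y]
/ɯ/ harmonizes with /ø/ ([-back]) → [i]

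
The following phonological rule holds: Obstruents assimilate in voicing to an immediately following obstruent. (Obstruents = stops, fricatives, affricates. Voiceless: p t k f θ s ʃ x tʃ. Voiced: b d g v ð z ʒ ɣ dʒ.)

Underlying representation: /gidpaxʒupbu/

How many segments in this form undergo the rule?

/d/ before /p/ (voiceless) → [t]
/x/ before /ʒ/ (voiced) → [ɣ]
/p/ before /b/ (voiced) → [b]
3 segments change.

3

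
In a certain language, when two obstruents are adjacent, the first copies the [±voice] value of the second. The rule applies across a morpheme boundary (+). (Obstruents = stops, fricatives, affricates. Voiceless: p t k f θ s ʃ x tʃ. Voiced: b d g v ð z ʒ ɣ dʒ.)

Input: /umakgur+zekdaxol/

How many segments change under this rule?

/k/ before /g/ (voiced) → [g]
/k/ before /d/ (voiced) → [g]
2 segments change.

2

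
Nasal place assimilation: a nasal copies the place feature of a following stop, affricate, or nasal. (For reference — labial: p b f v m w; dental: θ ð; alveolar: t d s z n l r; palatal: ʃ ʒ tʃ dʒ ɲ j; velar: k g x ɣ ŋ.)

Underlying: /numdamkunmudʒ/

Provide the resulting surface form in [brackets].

[nundaŋkummudʒ]

/m/ before /d/ (alveolar) → [n]
/m/ before /k/ (velar) → [ŋ]
/n/ before /m/ (labial) → [m]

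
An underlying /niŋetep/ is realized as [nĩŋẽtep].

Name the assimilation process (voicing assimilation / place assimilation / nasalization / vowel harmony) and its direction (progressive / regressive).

/i/→[ĩ] /e/→[ẽ].
Each target copies a feature from the preceding segment, so the direction is progressive.

nasalization, progressive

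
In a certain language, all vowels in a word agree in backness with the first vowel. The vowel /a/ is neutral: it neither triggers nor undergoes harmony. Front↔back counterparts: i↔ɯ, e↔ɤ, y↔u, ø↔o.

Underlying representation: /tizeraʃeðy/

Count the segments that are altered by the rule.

No segment meets the rule's conditions.

0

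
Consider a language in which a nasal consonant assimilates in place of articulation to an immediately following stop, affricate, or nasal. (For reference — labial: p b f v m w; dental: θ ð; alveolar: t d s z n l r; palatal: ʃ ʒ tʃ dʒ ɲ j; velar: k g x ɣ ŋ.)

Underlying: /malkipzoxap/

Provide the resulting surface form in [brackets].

no segment meets the rule's conditions; no change.

[malkipzoxap]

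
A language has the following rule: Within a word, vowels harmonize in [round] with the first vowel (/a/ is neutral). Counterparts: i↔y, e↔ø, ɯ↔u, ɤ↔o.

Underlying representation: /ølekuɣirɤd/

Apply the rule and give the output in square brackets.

/e/ harmonizes with /ø/ ([+round]) → [ø]
/i/ harmonizes with /ø/ ([+round]) → [y]
/ɤ/ harmonizes with /ø/ ([+round]) → [o]

[øløkuɣyrod]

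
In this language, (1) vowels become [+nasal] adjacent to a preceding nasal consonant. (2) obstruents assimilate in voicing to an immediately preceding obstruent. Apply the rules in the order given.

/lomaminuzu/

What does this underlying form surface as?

[lomãmĩnũzu]

Rule 1: /a/ after nasal /m/ → [ã]
Rule 1: /i/ after nasal /m/ → [ĩ]
Rule 1: /u/ after nasal /n/ → [ũ]
After rule 1: lomãmĩnũzu
Rule 2: no segment meets the rule's conditions; no change.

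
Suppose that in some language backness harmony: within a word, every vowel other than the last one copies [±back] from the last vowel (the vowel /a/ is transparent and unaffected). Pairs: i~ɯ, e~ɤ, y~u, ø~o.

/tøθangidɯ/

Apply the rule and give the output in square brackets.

/ø/ harmonizes with /ɯ/ ([+back]) → [o]
/i/ harmonizes with /ɯ/ ([+back]) → [ɯ]

[toθangɯdɯ]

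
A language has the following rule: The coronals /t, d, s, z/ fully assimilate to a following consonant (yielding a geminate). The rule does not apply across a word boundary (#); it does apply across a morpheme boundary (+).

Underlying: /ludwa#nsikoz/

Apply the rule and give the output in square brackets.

[luwwa#nsikoz]

/d/ before /w/ → [w] (total assimilation)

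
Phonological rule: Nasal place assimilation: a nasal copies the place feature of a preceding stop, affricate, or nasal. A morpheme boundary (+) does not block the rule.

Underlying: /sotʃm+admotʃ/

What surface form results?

[sotʃɲ+adnotʃ]

/m/ after /tʃ/ (palatal) → [ɲ]
/m/ after /d/ (alveolar) → [n]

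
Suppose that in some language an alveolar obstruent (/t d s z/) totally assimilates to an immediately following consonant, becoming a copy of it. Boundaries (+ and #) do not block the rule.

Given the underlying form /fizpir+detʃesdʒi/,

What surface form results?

/z/ before /p/ → [p] (total assimilation)
/s/ before /dʒ/ → [dʒ] (total assimilation)

[fippir+detʃedʒdʒi]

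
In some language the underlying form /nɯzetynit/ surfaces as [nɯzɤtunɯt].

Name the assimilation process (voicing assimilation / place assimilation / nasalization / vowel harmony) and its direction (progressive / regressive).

/e/→[ɤ] /y/→[u] /i/→[ɯ].
Vowels agree with the first vowel, so the harmony is progressive.

vowel harmony, progressive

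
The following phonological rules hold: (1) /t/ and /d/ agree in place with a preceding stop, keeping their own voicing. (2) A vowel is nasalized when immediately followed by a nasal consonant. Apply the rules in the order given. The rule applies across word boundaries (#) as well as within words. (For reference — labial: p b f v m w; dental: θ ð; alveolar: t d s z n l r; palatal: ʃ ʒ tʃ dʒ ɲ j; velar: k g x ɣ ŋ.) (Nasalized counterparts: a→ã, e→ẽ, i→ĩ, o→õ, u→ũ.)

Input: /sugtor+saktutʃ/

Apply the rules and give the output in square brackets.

[sugkor+sakkutʃ]

Rule 1: /t/ after /g/ (velar) → [k]
Rule 1: /t/ after /k/ (velar) → [k]
After rule 1: sugkor+sakkutʃ
Rule 2: no segment meets the rule's conditions; no change.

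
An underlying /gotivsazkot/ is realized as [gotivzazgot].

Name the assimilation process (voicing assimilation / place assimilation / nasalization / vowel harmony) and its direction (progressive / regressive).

voicing assimilation, progressive

/s/→[z] /k/→[g].
Each target copies a feature from the preceding segment, so the direction is progressive.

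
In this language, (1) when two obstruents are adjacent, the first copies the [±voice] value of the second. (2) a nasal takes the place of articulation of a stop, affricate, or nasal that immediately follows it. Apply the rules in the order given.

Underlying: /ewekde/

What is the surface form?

[ewegde]

Rule 1: /k/ before /d/ (voiced) → [g]
After rule 1: ewegde
Rule 2: no segment meets the rule's conditions; no change.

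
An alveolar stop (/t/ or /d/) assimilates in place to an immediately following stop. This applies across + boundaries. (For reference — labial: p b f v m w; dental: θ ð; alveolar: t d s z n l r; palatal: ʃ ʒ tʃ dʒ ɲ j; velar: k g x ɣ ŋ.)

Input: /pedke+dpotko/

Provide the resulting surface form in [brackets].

[pegke+bpokko]

/d/ before /k/ (velar) → [g]
/d/ before /p/ (labial) → [b]
/t/ before /k/ (velar) → [k]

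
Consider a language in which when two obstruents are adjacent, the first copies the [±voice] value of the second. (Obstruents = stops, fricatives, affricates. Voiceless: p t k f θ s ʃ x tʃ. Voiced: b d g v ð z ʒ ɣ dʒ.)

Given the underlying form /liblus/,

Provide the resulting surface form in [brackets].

[liblus]

no segment meets the rule's conditions; no change.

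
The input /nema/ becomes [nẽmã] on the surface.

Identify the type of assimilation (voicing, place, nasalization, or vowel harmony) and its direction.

nasalization, progressive

/e/→[ẽ] /a/→[ã].
Each target copies a feature from the preceding segment, so the direction is progressive.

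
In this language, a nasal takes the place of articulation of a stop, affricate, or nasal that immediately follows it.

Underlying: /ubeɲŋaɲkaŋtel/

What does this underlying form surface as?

/ɲ/ before /ŋ/ (velar) → [ŋ]
/ɲ/ before /k/ (velar) → [ŋ]
/ŋ/ before /t/ (alveolar) → [n]

[ubeŋŋaŋkantel]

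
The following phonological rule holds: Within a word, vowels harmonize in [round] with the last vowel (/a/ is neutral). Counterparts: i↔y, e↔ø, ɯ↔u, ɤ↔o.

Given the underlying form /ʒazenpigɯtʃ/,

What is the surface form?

no segment meets the rule's conditions; no change.

[ʒazenpigɯtʃ]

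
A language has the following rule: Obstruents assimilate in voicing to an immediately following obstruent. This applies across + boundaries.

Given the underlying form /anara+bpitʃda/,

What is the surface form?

/b/ before /p/ (voiceless) → [p]
/tʃ/ before /d/ (voiced) → [dʒ]

[anara+ppidʒda]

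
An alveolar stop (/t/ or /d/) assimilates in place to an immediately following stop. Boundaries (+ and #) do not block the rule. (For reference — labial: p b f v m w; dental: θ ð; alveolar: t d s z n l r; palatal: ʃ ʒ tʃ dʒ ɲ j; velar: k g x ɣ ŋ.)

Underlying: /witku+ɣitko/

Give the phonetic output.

[wikku+ɣikko]

/t/ before /k/ (velar) → [k]
/t/ before /k/ (velar) → [k]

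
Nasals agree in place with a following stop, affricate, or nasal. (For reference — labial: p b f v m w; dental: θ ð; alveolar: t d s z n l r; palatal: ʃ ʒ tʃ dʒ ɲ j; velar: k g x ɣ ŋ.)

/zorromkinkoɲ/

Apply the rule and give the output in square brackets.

/m/ before /k/ (velar) → [ŋ]
/n/ before /k/ (velar) → [ŋ]

[zorroŋkiŋkoɲ]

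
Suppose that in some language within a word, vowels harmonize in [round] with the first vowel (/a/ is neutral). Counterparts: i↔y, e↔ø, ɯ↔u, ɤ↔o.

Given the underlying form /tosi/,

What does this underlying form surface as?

/i/ harmonizes with /o/ ([+round]) → [y]

[tosy]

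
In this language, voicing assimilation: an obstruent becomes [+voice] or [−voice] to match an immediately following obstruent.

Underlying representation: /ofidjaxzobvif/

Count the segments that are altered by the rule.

1

/x/ before /z/ (voiced) → [ɣ]
1 segment changes.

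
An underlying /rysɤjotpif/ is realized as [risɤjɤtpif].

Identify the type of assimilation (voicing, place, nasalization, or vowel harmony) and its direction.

vowel harmony, regressive

/y/→[i] /o/→[ɤ].
Vowels agree with the last vowel, so the harmony is regressive.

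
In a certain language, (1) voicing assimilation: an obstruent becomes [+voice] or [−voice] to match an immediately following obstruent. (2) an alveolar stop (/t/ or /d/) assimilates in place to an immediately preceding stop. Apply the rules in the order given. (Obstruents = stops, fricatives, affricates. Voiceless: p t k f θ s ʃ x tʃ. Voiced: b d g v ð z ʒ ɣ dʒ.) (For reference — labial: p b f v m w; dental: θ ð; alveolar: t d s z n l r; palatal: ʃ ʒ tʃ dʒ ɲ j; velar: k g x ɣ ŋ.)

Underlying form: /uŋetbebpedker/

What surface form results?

Rule 1: /t/ before /b/ (voiced) → [d]
Rule 1: /b/ before /p/ (voiceless) → [p]
Rule 1: /d/ before /k/ (voiceless) → [t]
After rule 1: uŋedbeppetker
Rule 2: no segment meets the rule's conditions; no change.

[uŋedbeppetker]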